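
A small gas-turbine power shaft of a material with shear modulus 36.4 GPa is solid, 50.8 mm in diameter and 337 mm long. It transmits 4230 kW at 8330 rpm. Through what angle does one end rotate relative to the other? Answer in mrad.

ω = 2π·8330/60 = 872.3 rad/s, so T = P/ω = 4230×10³ / 872.3 = 4849 N·m.
J = πd⁴/32 = π(0.0508)⁴/32 = 6.538×10^-7 m⁴.
θ = T·L/(G·J) = 4849 × 0.337 / (36.4×10⁹ × 6.538×10^-7) = 0.06867 rad.

68.7 mrad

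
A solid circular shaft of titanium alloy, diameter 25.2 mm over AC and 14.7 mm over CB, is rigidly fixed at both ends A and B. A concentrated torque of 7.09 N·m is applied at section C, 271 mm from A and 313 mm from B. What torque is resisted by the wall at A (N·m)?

6.44 N·m

Compatibility: T_A·a/J_AC = T_B·b/J_CB with T_A + T_B = T₀.
J_AC = 3.96×10^-8 m⁴, J_CB = 4.58×10^-9 m⁴, so T_A = T₀·(J_AC/a)/((J_AC/a)+(J_CB/b)) = 6.444 N·m, T_B = 0.6460 N·m.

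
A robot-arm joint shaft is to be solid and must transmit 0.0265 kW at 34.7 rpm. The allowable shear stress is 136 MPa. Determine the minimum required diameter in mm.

ω = 2π·34.7/60 = 3.634 rad/s, so T = P/ω = 0.0265×10³ / 3.634 = 7.293 N·m.
For a solid shaft τ_max = 16T/(πd³), so d = (16T/(π τ_allow))^(1/3) = (16·7.293/(π·1.36×10^8))^(1/3) = 0.006488 m.

6.49 mm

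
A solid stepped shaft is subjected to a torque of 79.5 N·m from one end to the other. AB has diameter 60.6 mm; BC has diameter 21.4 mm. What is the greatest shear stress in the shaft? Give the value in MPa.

41.3 MPa

Under the same torque, τ_max = 16T/(πd³) is largest where d is smallest — segment BC (d = 21.4 mm).
τ_max = 16·79.50/(π·(0.0214)³) = 4.131×10^7 Pa.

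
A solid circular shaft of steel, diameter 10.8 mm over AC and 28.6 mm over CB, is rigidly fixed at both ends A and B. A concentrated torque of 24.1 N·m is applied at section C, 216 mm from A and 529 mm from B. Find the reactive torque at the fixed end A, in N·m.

1.14 N·m

Compatibility: T_A·a/J_AC = T_B·b/J_CB with T_A + T_B = T₀.
J_AC = 1.34×10^-9 m⁴, J_CB = 6.57×10^-8 m⁴, so T_A = T₀·(J_AC/a)/((J_AC/a)+(J_CB/b)) = 1.143 N·m, T_B = 22.96 N·m.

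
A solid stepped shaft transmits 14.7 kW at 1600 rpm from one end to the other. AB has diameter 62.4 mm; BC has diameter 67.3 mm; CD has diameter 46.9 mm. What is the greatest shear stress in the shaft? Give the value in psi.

628 psi

ω = 2π·1600/60 = 167.6 rad/s, so T = P/ω = 14.7×10³ / 167.6 = 87.73 N·m.
Under the same torque, τ_max = 16T/(πd³) is largest where d is smallest — segment CD (d = 46.9 mm).
τ_max = 16·87.73/(π·(0.0469)³) = 4.331×10^6 Pa.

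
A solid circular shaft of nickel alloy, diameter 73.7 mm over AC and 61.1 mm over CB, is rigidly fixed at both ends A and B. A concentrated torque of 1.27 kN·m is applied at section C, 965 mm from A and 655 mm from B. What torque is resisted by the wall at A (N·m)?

Compatibility: T_A·a/J_AC = T_B·b/J_CB with T_A + T_B = T₀.
J_AC = 2.90×10^-6 m⁴, J_CB = 1.37×10^-6 m⁴, so T_A = T₀·(J_AC/a)/((J_AC/a)+(J_CB/b)) = 748.8 N·m, T_B = 521.2 N·m.

749 N·m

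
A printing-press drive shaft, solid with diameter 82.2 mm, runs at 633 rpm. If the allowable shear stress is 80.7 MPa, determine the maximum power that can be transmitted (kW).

583 kW

J = πd⁴/32 = π(0.0822)⁴/32 = 4.482×10^-6 m⁴.
T_max = τ_allow·J/r = 8.07×10^7 × 4.482×10^-6 / 0.0411 = 8801 N·m.
ω = 2π·633/60 = 66.29 rad/s, so P_max = T_max·ω = 5.834×10^5 W.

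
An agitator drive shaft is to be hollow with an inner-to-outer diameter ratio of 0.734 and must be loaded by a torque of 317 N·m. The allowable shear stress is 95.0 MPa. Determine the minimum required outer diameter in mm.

28.8 mm

For a hollow shaft with d_i/d_o = 0.734: τ_max = 16T/(π d_o³ (1−k⁴)), so d_o = [16T/(π τ_allow (1−k⁴))]^(1/3) = [16·317.0/(π·9.50×10^7·0.7097)]^(1/3) = 0.02882 m.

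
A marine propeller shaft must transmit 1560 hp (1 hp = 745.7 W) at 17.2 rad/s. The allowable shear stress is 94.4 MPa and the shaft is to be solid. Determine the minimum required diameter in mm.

154 mm

ω = 17.2 rad/s, so T = P/ω = 1560×745.7 / 17.20 = 67630 N·m.
For a solid shaft τ_max = 16T/(πd³), so d = (16T/(π τ_allow))^(1/3) = (16·67630/(π·9.44×10^7))^(1/3) = 0.1540 m.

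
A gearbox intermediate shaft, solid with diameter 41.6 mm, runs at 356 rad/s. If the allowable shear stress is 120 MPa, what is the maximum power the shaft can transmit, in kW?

J = πd⁴/32 = π(0.0416)⁴/32 = 2.940×10^-7 m⁴.
T_max = τ_allow·J/r = 1.20×10^8 × 2.940×10^-7 / 0.0208 = 1696 N·m.
ω = 356 rad/s, so P_max = T_max·ω = 6.039×10^5 W.

604 kW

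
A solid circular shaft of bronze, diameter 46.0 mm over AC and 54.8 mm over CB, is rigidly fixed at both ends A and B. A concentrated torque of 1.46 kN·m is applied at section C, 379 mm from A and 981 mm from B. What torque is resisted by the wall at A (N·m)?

Compatibility: T_A·a/J_AC = T_B·b/J_CB with T_A + T_B = T₀.
J_AC = 4.40×10^-7 m⁴, J_CB = 8.85×10^-7 m⁴, so T_A = T₀·(J_AC/a)/((J_AC/a)+(J_CB/b)) = 821.1 N·m, T_B = 638.9 N·m.

821 N·m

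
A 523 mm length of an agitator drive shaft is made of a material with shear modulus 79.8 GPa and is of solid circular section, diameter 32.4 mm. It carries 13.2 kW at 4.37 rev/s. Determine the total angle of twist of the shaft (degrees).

ω = 2π·4.37 = 27.46 rad/s, so T = P/ω = 13.2×10³ / 27.46 = 480.7 N·m.
J = πd⁴/32 = π(0.0324)⁴/32 = 1.082×10^-7 m⁴.
θ = T·L/(G·J) = 480.7 × 0.523 / (79.8×10⁹ × 1.082×10^-7) = 0.02912 rad.

1.67°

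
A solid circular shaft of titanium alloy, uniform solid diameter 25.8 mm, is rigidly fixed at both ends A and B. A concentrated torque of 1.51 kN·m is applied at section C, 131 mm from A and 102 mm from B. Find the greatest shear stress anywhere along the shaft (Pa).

2.52e8 Pa

With uniform GJ and both ends fixed, compatibility θ_AC = θ_CB gives T_A·a = T_B·b, together with T_A + T_B = T₀.
T_A = T₀·b/(a+b) = 1510·102/233.0 = 661.0 N·m; T_B = 849.0 N·m.
τ in each portion: τ_AC = 1.96×10^8 Pa, τ_CB = 2.52×10^8 Pa; maximum is in CB.
τ_max = T_CB·r/J = 849.0·0.0129/4.35×10^-8 = 2.518×10^8 Pa.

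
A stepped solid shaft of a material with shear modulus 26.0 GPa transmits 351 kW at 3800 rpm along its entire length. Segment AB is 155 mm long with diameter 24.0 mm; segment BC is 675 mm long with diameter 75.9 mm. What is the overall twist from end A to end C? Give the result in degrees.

ω = 2π·3800/60 = 397.9 rad/s, so T = P/ω = 351×10³ / 397.9 = 882.1 N·m.
J_AB = π(0.0240)⁴/32 = 3.26×10^-8 m⁴; J_BC = π(0.0759)⁴/32 = 3.26×10^-6 m⁴.
θ = (T/G)·Σ L_i/J_i = (882.1/26.0×10⁹)·(0.155/3.26×10^-8 + 0.675/3.26×10^-6) = 0.1685 rad.

9.65°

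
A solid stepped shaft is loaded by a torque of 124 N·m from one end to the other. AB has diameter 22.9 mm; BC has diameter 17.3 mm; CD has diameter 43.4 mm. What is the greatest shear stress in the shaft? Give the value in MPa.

Under the same torque, τ_max = 16T/(πd³) is largest where d is smallest — segment BC (d = 17.3 mm).
τ_max = 16·124.0/(π·(0.0173)³) = 1.220×10^8 Pa.

122 MPa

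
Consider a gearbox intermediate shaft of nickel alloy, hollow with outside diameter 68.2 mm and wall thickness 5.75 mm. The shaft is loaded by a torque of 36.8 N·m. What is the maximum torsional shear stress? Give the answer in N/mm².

J = π(d_o⁴ − d_i⁴)/32 = π(0.0682⁴ − 0.0567⁴)/32 = 1.109×10^-6 m⁴.
τ_max = T·r/J = 36.80 × 0.0341 / 1.109×10^-6 = 1.131×10^6 Pa.

1.13 N/mm²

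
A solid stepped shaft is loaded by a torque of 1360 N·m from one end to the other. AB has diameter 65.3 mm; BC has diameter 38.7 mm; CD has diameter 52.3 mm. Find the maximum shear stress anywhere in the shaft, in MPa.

Under the same torque, τ_max = 16T/(πd³) is largest where d is smallest — segment BC (d = 38.7 mm).
τ_max = 16·1360/(π·(0.0387)³) = 1.195×10^8 Pa.

120 MPa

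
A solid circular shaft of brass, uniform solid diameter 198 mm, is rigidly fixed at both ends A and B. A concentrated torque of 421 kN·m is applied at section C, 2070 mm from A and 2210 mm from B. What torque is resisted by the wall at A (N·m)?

With uniform GJ and both ends fixed, compatibility θ_AC = θ_CB gives T_A·a = T_B·b, together with T_A + T_B = T₀.
T_A = T₀·b/(a+b) = 421000·2210/4280 = 217400 N·m; T_B = 203600 N·m.

217000 N·m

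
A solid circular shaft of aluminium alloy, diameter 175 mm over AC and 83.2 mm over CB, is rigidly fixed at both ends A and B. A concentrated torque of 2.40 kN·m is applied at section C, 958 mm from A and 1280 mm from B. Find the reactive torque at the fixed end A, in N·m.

Compatibility: T_A·a/J_AC = T_B·b/J_CB with T_A + T_B = T₀.
J_AC = 9.21×10^-5 m⁴, J_CB = 4.70×10^-6 m⁴, so T_A = T₀·(J_AC/a)/((J_AC/a)+(J_CB/b)) = 2312 N·m, T_B = 88.39 N·m.

2310 N·m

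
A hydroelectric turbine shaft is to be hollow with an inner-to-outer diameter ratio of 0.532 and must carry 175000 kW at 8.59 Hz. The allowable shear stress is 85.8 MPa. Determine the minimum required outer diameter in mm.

594 mm

ω = 2π·8.59 = 53.97 rad/s, so T = P/ω = 175000×10³ / 53.97 = 3.242e6 N·m.
For a hollow shaft with d_i/d_o = 0.532: τ_max = 16T/(π d_o³ (1−k⁴)), so d_o = [16T/(π τ_allow (1−k⁴))]^(1/3) = [16·3.242e6/(π·8.58×10^7·0.9199)]^(1/3) = 0.5937 m.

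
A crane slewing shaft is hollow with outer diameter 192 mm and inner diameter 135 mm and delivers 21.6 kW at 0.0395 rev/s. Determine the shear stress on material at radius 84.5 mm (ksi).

10.6 ksi

ω = 2π·0.0395 = 0.2482 rad/s, so T = P/ω = 21.6×10³ / 0.2482 = 87030 N·m.
J = π(d_o⁴ − d_i⁴)/32 = π(0.192⁴ − 0.135⁴)/32 = 1.008×10^-4 m⁴.
Shear stress varies linearly with radius: τ = T·r/J = 87030 × 0.0845 / 1.008×10^-4 = 7.295×10^7 Pa.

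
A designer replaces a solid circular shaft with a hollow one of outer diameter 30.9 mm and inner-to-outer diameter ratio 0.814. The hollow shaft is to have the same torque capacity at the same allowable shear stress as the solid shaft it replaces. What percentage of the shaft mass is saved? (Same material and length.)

50.4 %

Equal τ_max and T ⇒ the solid shaft needs d_s³ = d_o³(1−k⁴), so d_s = 30.9·(1−0.814⁴)^(1/3) = 25.48 mm.
Area ratio A_h/A_s = d_o²(1−k²)/d_s² = (1−k²)/(1−k⁴)^(2/3) = 0.4961.
Mass saving = 1 − 0.4961 = 50.4 %.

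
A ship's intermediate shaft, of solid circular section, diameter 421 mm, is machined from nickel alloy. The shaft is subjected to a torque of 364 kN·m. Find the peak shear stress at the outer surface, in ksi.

J = πd⁴/32 = π(0.421)⁴/32 = 3.084×10^-3 m⁴.
τ_max = T·r/J = 364000 × 0.210 / 3.084×10^-3 = 2.484×10^7 Pa.

3.60 ksi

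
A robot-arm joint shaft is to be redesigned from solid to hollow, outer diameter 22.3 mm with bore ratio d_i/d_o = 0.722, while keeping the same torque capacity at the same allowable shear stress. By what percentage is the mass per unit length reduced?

Equal τ_max and T ⇒ the solid shaft needs d_s³ = d_o³(1−k⁴), so d_s = 22.3·(1−0.722⁴)^(1/3) = 20.06 mm.
Area ratio A_h/A_s = d_o²(1−k²)/d_s² = (1−k²)/(1−k⁴)^(2/3) = 0.5914.
Mass saving = 1 − 0.5914 = 40.9 %.

40.9 %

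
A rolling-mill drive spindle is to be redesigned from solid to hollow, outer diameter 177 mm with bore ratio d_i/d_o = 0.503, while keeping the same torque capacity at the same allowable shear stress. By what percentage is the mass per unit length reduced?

Equal τ_max and T ⇒ the solid shaft needs d_s³ = d_o³(1−k⁴), so d_s = 177·(1−0.503⁴)^(1/3) = 173.1 mm.
Area ratio A_h/A_s = d_o²(1−k²)/d_s² = (1−k²)/(1−k⁴)^(2/3) = 0.7807.
Mass saving = 1 − 0.7807 = 21.9 %.

21.9 %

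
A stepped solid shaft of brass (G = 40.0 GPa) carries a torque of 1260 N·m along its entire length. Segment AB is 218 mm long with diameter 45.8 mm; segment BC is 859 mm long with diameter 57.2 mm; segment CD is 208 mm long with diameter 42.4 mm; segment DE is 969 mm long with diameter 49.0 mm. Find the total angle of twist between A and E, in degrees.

J_AB = π(0.0458)⁴/32 = 4.32×10^-7 m⁴; J_BC = π(0.0572)⁴/32 = 1.05×10^-6 m⁴; J_CD = π(0.0424)⁴/32 = 3.17×10^-7 m⁴; J_DE = π(0.0490)⁴/32 = 5.66×10^-7 m⁴.
θ = (T/G)·Σ L_i/J_i = (1260/40.0×10⁹)·(0.218/4.32×10^-7 + 0.859/1.05×10^-6 + 0.208/3.17×10^-7 + 0.969/5.66×10^-7) = 0.1162 rad.

6.66°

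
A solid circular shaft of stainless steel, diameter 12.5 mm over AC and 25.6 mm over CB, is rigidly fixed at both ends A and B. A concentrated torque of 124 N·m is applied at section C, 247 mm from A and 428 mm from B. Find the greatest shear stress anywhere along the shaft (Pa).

3.43e7 Pa

Compatibility: T_A·a/J_AC = T_B·b/J_CB with T_A + T_B = T₀.
J_AC = 2.40×10^-9 m⁴, J_CB = 4.22×10^-8 m⁴, so T_A = T₀·(J_AC/a)/((J_AC/a)+(J_CB/b)) = 11.12 N·m, T_B = 112.9 N·m.
τ in each portion: τ_AC = 2.90×10^7 Pa, τ_CB = 3.43×10^7 Pa; maximum is in CB.
τ_max = T_CB·r/J = 112.9·0.0128/4.22×10^-8 = 3.427×10^7 Pa.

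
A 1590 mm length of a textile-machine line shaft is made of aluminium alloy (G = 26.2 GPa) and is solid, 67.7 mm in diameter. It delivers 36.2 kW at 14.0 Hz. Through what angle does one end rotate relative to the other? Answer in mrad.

12.1 mrad

ω = 2π·14.0 = 87.96 rad/s, so T = P/ω = 36.2×10³ / 87.96 = 411.5 N·m.
J = πd⁴/32 = π(0.0677)⁴/32 = 2.062×10^-6 m⁴.
θ = T·L/(G·J) = 411.5 × 1.59 / (26.2×10⁹ × 2.062×10^-6) = 0.01211 rad.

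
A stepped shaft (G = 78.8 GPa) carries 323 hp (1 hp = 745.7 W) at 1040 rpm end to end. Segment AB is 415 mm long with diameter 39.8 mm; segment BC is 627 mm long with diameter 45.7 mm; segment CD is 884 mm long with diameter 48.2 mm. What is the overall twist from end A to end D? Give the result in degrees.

7.75°

ω = 2π·1040/60 = 108.9 rad/s, so T = P/ω = 323×745.7 / 108.9 = 2212 N·m.
J_AB = π(0.0398)⁴/32 = 2.46×10^-7 m⁴; J_BC = π(0.0457)⁴/32 = 4.28×10^-7 m⁴; J_CD = π(0.0482)⁴/32 = 5.30×10^-7 m⁴.
θ = (T/G)·Σ L_i/J_i = (2212/78.8×10⁹)·(0.415/2.46×10^-7 + 0.627/4.28×10^-7 + 0.884/5.30×10^-7) = 0.1352 rad.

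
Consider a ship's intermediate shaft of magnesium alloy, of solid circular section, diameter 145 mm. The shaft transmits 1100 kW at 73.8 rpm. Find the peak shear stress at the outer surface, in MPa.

ω = 2π·73.8/60 = 7.728 rad/s, so T = P/ω = 1100×10³ / 7.728 = 142300 N·m.
J = πd⁴/32 = π(0.145)⁴/32 = 4.340×10^-5 m⁴.
τ_max = T·r/J = 142300 × 0.0725 / 4.340×10^-5 = 2.378×10^8 Pa.

238 MPa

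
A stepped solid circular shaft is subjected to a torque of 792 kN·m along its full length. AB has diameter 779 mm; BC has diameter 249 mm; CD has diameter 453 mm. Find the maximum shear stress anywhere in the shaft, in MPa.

Under the same torque, τ_max = 16T/(πd³) is largest where d is smallest — segment BC (d = 249 mm).
τ_max = 16·792000/(π·(0.249)³) = 2.613×10^8 Pa.

261 MPa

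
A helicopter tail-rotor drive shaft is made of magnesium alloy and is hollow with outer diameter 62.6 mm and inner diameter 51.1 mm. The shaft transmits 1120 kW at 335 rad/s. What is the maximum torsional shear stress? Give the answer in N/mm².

ω = 335 rad/s, so T = P/ω = 1120×10³ / 335.0 = 3343 N·m.
J = π(d_o⁴ − d_i⁴)/32 = π(0.0626⁴ − 0.0511⁴)/32 = 8.382×10^-7 m⁴.
τ_max = T·r/J = 3343 × 0.0313 / 8.382×10^-7 = 1.248×10^8 Pa.

125 N/mm²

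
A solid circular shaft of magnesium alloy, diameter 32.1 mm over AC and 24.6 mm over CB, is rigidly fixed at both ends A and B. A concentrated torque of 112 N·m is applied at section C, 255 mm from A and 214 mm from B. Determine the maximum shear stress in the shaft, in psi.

Compatibility: T_A·a/J_AC = T_B·b/J_CB with T_A + T_B = T₀.
J_AC = 1.04×10^-7 m⁴, J_CB = 3.60×10^-8 m⁴, so T_A = T₀·(J_AC/a)/((J_AC/a)+(J_CB/b)) = 79.38 N·m, T_B = 32.62 N·m.
τ in each portion: τ_AC = 1.22×10^7 Pa, τ_CB = 1.12×10^7 Pa; maximum is in AC.
τ_max = T_AC·r/J = 79.38·0.0161/1.04×10^-7 = 1.222×10^7 Pa.

1770 psi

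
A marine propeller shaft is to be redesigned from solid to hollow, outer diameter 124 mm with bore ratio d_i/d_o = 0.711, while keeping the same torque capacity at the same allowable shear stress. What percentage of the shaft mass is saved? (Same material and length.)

Equal τ_max and T ⇒ the solid shaft needs d_s³ = d_o³(1−k⁴), so d_s = 124·(1−0.711⁴)^(1/3) = 112.4 mm.
Area ratio A_h/A_s = d_o²(1−k²)/d_s² = (1−k²)/(1−k⁴)^(2/3) = 0.6020.
Mass saving = 1 − 0.6020 = 39.8 %.

39.8 %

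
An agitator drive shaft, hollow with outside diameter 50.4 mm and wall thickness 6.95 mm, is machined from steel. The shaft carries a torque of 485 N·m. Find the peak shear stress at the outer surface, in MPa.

26.6 MPa

J = π(d_o⁴ − d_i⁴)/32 = π(0.0504⁴ − 0.0365⁴)/32 = 4.592×10^-7 m⁴.
τ_max = T·r/J = 485.0 × 0.0252 / 4.592×10^-7 = 2.662×10^7 Pa.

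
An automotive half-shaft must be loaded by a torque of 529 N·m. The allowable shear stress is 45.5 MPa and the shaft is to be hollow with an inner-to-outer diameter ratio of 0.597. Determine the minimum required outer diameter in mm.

40.8 mm

For a hollow shaft with d_i/d_o = 0.597: τ_max = 16T/(π d_o³ (1−k⁴)), so d_o = [16T/(π τ_allow (1−k⁴))]^(1/3) = [16·529.0/(π·4.55×10^7·0.8730)]^(1/3) = 0.04078 m.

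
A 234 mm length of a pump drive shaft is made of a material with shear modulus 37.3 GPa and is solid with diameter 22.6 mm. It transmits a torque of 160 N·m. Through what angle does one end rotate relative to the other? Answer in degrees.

2.25°

J = πd⁴/32 = π(0.0226)⁴/32 = 2.561×10^-8 m⁴.
θ = T·L/(G·J) = 160.0 × 0.234 / (37.3×10⁹ × 2.561×10^-8) = 0.03919 rad.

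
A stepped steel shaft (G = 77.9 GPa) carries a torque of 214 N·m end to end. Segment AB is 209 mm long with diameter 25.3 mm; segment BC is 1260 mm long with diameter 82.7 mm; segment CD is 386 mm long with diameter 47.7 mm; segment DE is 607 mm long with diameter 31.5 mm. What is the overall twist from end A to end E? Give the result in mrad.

J_AB = π(0.0253)⁴/32 = 4.02×10^-8 m⁴; J_BC = π(0.0827)⁴/32 = 4.59×10^-6 m⁴; J_CD = π(0.0477)⁴/32 = 5.08×10^-7 m⁴; J_DE = π(0.0315)⁴/32 = 9.67×10^-8 m⁴.
θ = (T/G)·Σ L_i/J_i = (214.0/77.9×10⁹)·(0.209/4.02×10^-8 + 1.26/4.59×10^-6 + 0.386/5.08×10^-7 + 0.607/9.67×10^-8) = 0.03437 rad.

34.4 mrad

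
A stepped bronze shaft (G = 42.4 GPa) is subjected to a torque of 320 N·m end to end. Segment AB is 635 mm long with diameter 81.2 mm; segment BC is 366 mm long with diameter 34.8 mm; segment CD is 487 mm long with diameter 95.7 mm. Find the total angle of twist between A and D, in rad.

0.0208 rad

J_AB = π(0.0812)⁴/32 = 4.27×10^-6 m⁴; J_BC = π(0.0348)⁴/32 = 1.44×10^-7 m⁴; J_CD = π(0.0957)⁴/32 = 8.23×10^-6 m⁴.
θ = (T/G)·Σ L_i/J_i = (320.0/42.4×10⁹)·(0.635/4.27×10^-6 + 0.366/1.44×10^-7 + 0.487/8.23×10^-6) = 0.02075 rad.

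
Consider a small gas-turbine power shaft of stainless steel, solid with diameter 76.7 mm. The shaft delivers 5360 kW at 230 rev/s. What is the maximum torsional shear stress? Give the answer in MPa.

ω = 2π·230 = 1445 rad/s, so T = P/ω = 5360×10³ / 1445 = 3709 N·m.
J = πd⁴/32 = π(0.0767)⁴/32 = 3.398×10^-6 m⁴.
τ_max = T·r/J = 3709 × 0.0384 / 3.398×10^-6 = 4.186×10^7 Pa.

41.9 MPa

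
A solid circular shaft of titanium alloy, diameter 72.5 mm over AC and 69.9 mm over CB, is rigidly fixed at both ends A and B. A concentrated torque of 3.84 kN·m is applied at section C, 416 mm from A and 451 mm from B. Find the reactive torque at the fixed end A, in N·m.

Compatibility: T_A·a/J_AC = T_B·b/J_CB with T_A + T_B = T₀.
J_AC = 2.71×10^-6 m⁴, J_CB = 2.34×10^-6 m⁴, so T_A = T₀·(J_AC/a)/((J_AC/a)+(J_CB/b)) = 2137 N·m, T_B = 1703 N·m.

2140 N·m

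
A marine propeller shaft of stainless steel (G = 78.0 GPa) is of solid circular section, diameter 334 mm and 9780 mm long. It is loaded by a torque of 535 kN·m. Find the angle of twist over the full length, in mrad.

54.9 mrad

J = πd⁴/32 = π(0.334)⁴/32 = 1.222×10^-3 m⁴.
θ = T·L/(G·J) = 535000 × 9.78 / (78.0×10⁹ × 1.222×10^-3) = 0.05491 rad.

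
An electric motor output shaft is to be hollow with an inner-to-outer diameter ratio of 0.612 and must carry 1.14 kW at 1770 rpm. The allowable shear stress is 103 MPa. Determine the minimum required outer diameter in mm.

ω = 2π·1770/60 = 185.4 rad/s, so T = P/ω = 1.14×10³ / 185.4 = 6.150 N·m.
For a hollow shaft with d_i/d_o = 0.612: τ_max = 16T/(π d_o³ (1−k⁴)), so d_o = [16T/(π τ_allow (1−k⁴))]^(1/3) = [16·6.150/(π·1.03×10^8·0.8597)]^(1/3) = 0.007072 m.

7.07 mm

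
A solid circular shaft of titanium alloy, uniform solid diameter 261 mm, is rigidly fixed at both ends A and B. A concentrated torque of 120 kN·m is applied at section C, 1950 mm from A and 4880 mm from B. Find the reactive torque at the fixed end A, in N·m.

85700 N·m

With uniform GJ and both ends fixed, compatibility θ_AC = θ_CB gives T_A·a = T_B·b, together with T_A + T_B = T₀.
T_A = T₀·b/(a+b) = 120000·4880/6830 = 85740 N·m; T_B = 34260 N·m.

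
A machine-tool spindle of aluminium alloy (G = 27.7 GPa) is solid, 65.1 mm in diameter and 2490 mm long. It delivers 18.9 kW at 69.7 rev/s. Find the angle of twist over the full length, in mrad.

2.20 mrad

ω = 2π·69.7 = 437.9 rad/s, so T = P/ω = 18.9×10³ / 437.9 = 43.16 N·m.
J = πd⁴/32 = π(0.0651)⁴/32 = 1.763×10^-6 m⁴.
θ = T·L/(G·J) = 43.16 × 2.49 / (27.7×10⁹ × 1.763×10^-6) = 2.200×10^-3 rad.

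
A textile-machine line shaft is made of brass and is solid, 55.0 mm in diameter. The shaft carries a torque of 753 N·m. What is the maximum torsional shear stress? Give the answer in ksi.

J = πd⁴/32 = π(0.0550)⁴/32 = 8.984×10^-7 m⁴.
τ_max = T·r/J = 753.0 × 0.0275 / 8.984×10^-7 = 2.305×10^7 Pa.

3.34 ksi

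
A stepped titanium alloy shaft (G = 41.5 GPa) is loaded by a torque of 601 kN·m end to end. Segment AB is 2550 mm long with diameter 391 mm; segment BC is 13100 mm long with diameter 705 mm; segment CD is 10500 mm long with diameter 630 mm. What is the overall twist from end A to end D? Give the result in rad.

0.0337 rad

J_AB = π(0.391)⁴/32 = 2.29×10^-3 m⁴; J_BC = π(0.705)⁴/32 = 0.0243 m⁴; J_CD = π(0.630)⁴/32 = 0.0155 m⁴.
θ = (T/G)·Σ L_i/J_i = (601000/41.5×10⁹)·(2.55/2.29×10^-3 + 13.1/0.0243 + 10.5/0.0155) = 0.03375 rad.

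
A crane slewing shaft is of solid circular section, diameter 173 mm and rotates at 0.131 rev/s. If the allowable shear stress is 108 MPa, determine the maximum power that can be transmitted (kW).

J = πd⁴/32 = π(0.173)⁴/32 = 8.794×10^-5 m⁴.
T_max = τ_allow·J/r = 1.08×10^8 × 8.794×10^-5 / 0.0865 = 109800 N·m.
ω = 2π·0.131 = 0.8231 rad/s, so P_max = T_max·ω = 9.037×10^4 W.

90.4 kW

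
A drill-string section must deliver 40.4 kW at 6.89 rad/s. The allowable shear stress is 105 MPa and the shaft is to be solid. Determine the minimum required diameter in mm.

ω = 6.89 rad/s, so T = P/ω = 40.4×10³ / 6.890 = 5864 N·m.
For a solid shaft τ_max = 16T/(πd³), so d = (16T/(π τ_allow))^(1/3) = (16·5864/(π·1.05×10^8))^(1/3) = 0.06576 m.

65.8 mm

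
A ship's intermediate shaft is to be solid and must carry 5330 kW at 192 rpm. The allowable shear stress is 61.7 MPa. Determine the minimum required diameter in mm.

ω = 2π·192/60 = 20.11 rad/s, so T = P/ω = 5330×10³ / 20.11 = 265100 N·m.
For a solid shaft τ_max = 16T/(πd³), so d = (16T/(π τ_allow))^(1/3) = (16·265100/(π·6.17×10^7))^(1/3) = 0.2797 m.

280 mm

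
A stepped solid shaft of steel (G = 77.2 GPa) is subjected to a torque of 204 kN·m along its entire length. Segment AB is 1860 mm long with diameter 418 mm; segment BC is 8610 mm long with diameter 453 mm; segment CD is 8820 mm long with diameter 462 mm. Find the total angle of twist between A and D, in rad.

J_AB = π(0.418)⁴/32 = 3.00×10^-3 m⁴; J_BC = π(0.453)⁴/32 = 4.13×10^-3 m⁴; J_CD = π(0.462)⁴/32 = 4.47×10^-3 m⁴.
θ = (T/G)·Σ L_i/J_i = (204000/77.2×10⁹)·(1.86/3.00×10^-3 + 8.61/4.13×10^-3 + 8.82/4.47×10^-3) = 0.01235 rad.

0.0124 rad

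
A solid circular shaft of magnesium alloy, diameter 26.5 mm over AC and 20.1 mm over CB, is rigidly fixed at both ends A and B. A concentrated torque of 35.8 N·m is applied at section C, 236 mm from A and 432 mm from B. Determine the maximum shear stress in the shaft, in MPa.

Compatibility: T_A·a/J_AC = T_B·b/J_CB with T_A + T_B = T₀.
J_AC = 4.84×10^-8 m⁴, J_CB = 1.60×10^-8 m⁴, so T_A = T₀·(J_AC/a)/((J_AC/a)+(J_CB/b)) = 30.32 N·m, T_B = 5.482 N·m.
τ in each portion: τ_AC = 8.30×10^6 Pa, τ_CB = 3.44×10^6 Pa; maximum is in AC.
τ_max = T_AC·r/J = 30.32·0.0132/4.84×10^-8 = 8.297×10^6 Pa.

8.30 MPa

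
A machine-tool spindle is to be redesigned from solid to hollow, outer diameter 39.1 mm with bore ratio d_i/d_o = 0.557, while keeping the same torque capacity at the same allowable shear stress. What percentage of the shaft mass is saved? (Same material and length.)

26.2 %

Equal τ_max and T ⇒ the solid shaft needs d_s³ = d_o³(1−k⁴), so d_s = 39.1·(1−0.557⁴)^(1/3) = 37.80 mm.
Area ratio A_h/A_s = d_o²(1−k²)/d_s² = (1−k²)/(1−k⁴)^(2/3) = 0.7379.
Mass saving = 1 − 0.7379 = 26.2 %.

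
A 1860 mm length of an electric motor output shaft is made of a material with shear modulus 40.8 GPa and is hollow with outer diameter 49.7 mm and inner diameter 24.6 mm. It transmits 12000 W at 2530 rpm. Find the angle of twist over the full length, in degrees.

ω = 2π·2530/60 = 264.9 rad/s, so T = P/ω = 12000 / 264.9 = 45.29 N·m.
J = π(d_o⁴ − d_i⁴)/32 = π(0.0497⁴ − 0.0246⁴)/32 = 5.630×10^-7 m⁴.
θ = T·L/(G·J) = 45.29 × 1.86 / (40.8×10⁹ × 5.630×10^-7) = 3.667×10^-3 rad.

0.210°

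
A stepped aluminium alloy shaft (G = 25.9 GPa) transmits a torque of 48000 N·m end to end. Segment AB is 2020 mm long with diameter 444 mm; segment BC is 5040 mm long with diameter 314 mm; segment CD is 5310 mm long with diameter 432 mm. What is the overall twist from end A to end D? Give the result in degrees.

J_AB = π(0.444)⁴/32 = 3.82×10^-3 m⁴; J_BC = π(0.314)⁴/32 = 9.54×10^-4 m⁴; J_CD = π(0.432)⁴/32 = 3.42×10^-3 m⁴.
θ = (T/G)·Σ L_i/J_i = (48000/25.9×10⁹)·(2.02/3.82×10^-3 + 5.04/9.54×10^-4 + 5.31/3.42×10^-3) = 0.01365 rad.

0.782°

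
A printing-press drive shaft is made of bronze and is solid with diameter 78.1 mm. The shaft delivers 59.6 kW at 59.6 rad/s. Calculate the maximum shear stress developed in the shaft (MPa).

10.7 MPa

ω = 59.6 rad/s, so T = P/ω = 59.6×10³ / 59.60 = 1000 N·m.
J = πd⁴/32 = π(0.0781)⁴/32 = 3.653×10^-6 m⁴.
τ_max = T·r/J = 1000 × 0.0390 / 3.653×10^-6 = 1.069×10^7 Pa.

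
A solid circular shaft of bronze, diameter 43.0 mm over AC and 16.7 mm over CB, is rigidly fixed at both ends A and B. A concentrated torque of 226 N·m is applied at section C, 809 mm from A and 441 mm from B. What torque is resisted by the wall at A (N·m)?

Compatibility: T_A·a/J_AC = T_B·b/J_CB with T_A + T_B = T₀.
J_AC = 3.36×10^-7 m⁴, J_CB = 7.64×10^-9 m⁴, so T_A = T₀·(J_AC/a)/((J_AC/a)+(J_CB/b)) = 216.9 N·m, T_B = 9.054 N·m.

217 N·m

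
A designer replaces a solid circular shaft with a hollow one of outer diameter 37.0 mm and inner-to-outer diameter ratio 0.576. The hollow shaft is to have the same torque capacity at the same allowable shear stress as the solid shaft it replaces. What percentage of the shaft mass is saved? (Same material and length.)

27.8 %

Equal τ_max and T ⇒ the solid shaft needs d_s³ = d_o³(1−k⁴), so d_s = 37.0·(1−0.576⁴)^(1/3) = 35.59 mm.
Area ratio A_h/A_s = d_o²(1−k²)/d_s² = (1−k²)/(1−k⁴)^(2/3) = 0.7222.
Mass saving = 1 − 0.7222 = 27.8 %.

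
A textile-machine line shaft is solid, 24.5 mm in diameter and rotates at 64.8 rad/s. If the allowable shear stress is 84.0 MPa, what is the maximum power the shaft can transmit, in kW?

15.7 kW

J = πd⁴/32 = π(0.0245)⁴/32 = 3.537×10^-8 m⁴.
T_max = τ_allow·J/r = 8.40×10^7 × 3.537×10^-8 / 0.0123 = 242.6 N·m.
ω = 64.8 rad/s, so P_max = T_max·ω = 1.572×10^4 W.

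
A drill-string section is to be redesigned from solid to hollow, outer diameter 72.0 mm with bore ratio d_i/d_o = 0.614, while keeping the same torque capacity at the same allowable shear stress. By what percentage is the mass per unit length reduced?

Equal τ_max and T ⇒ the solid shaft needs d_s³ = d_o³(1−k⁴), so d_s = 72.0·(1−0.614⁴)^(1/3) = 68.41 mm.
Area ratio A_h/A_s = d_o²(1−k²)/d_s² = (1−k²)/(1−k⁴)^(2/3) = 0.6900.
Mass saving = 1 − 0.6900 = 31.0 %.

31.0 %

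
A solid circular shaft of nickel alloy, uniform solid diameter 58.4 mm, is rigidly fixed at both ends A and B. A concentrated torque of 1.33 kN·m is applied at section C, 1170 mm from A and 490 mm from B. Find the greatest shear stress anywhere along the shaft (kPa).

With uniform GJ and both ends fixed, compatibility θ_AC = θ_CB gives T_A·a = T_B·b, together with T_A + T_B = T₀.
T_A = T₀·b/(a+b) = 1330·490/1660 = 392.6 N·m; T_B = 937.4 N·m.
τ in each portion: τ_AC = 1.00×10^7 Pa, τ_CB = 2.40×10^7 Pa; maximum is in CB.
τ_max = T_CB·r/J = 937.4·0.0292/1.14×10^-6 = 2.397×10^7 Pa.

24000 kPa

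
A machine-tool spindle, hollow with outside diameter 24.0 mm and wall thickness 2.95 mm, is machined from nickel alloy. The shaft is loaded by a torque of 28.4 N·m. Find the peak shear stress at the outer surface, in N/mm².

J = π(d_o⁴ − d_i⁴)/32 = π(0.0240⁴ − 0.0181⁴)/32 = 2.204×10^-8 m⁴.
τ_max = T·r/J = 28.40 × 0.0120 / 2.204×10^-8 = 1.547×10^7 Pa.

15.5 N/mm²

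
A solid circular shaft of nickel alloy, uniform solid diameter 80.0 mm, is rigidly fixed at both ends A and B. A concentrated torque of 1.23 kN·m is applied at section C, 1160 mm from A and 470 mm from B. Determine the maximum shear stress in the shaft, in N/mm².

With uniform GJ and both ends fixed, compatibility θ_AC = θ_CB gives T_A·a = T_B·b, together with T_A + T_B = T₀.
T_A = T₀·b/(a+b) = 1230·470/1630 = 354.7 N·m; T_B = 875.3 N·m.
τ in each portion: τ_AC = 3.53×10^6 Pa, τ_CB = 8.71×10^6 Pa; maximum is in CB.
τ_max = T_CB·r/J = 875.3·0.0400/4.02×10^-6 = 8.707×10^6 Pa.

8.71 N/mm²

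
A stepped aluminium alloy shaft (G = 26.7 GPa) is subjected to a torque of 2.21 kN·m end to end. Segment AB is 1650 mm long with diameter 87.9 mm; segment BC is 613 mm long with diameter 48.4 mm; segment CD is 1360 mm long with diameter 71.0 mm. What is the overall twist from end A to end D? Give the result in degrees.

J_AB = π(0.0879)⁴/32 = 5.86×10^-6 m⁴; J_BC = π(0.0484)⁴/32 = 5.39×10^-7 m⁴; J_CD = π(0.0710)⁴/32 = 2.49×10^-6 m⁴.
θ = (T/G)·Σ L_i/J_i = (2210/26.7×10⁹)·(1.65/5.86×10^-6 + 0.613/5.39×10^-7 + 1.36/2.49×10^-6) = 0.1626 rad.

9.32°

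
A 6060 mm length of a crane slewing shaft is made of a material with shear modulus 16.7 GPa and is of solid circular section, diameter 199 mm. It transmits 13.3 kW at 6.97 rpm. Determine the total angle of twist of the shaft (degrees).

ω = 2π·6.97/60 = 0.7299 rad/s, so T = P/ω = 13.3×10³ / 0.7299 = 18220 N·m.
J = πd⁴/32 = π(0.199)⁴/32 = 1.540×10^-4 m⁴.
θ = T·L/(G·J) = 18220 × 6.06 / (16.7×10⁹ × 1.540×10^-4) = 0.04295 rad.

2.46°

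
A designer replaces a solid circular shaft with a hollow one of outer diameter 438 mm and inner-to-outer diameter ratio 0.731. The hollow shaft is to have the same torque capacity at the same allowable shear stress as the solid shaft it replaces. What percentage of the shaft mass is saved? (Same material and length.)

41.7 %

Equal τ_max and T ⇒ the solid shaft needs d_s³ = d_o³(1−k⁴), so d_s = 438·(1−0.731⁴)^(1/3) = 391.6 mm.
Area ratio A_h/A_s = d_o²(1−k²)/d_s² = (1−k²)/(1−k⁴)^(2/3) = 0.5826.
Mass saving = 1 − 0.5826 = 41.7 %.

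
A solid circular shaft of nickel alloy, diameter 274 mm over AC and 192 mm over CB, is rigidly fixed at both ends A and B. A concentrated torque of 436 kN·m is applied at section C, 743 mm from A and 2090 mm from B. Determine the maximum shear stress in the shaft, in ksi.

14.4 ksi

Compatibility: T_A·a/J_AC = T_B·b/J_CB with T_A + T_B = T₀.
J_AC = 5.53×10^-4 m⁴, J_CB = 1.33×10^-4 m⁴, so T_A = T₀·(J_AC/a)/((J_AC/a)+(J_CB/b)) = 401600 N·m, T_B = 34420 N·m.
τ in each portion: τ_AC = 9.94×10^7 Pa, τ_CB = 2.48×10^7 Pa; maximum is in AC.
τ_max = T_AC·r/J = 401600·0.137/5.53×10^-4 = 9.942×10^7 Pa.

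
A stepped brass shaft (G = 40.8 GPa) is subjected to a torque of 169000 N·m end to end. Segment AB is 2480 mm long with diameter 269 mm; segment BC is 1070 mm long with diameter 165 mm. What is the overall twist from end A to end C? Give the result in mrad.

80.9 mrad

J_AB = π(0.269)⁴/32 = 5.14×10^-4 m⁴; J_BC = π(0.165)⁴/32 = 7.28×10^-5 m⁴.
θ = (T/G)·Σ L_i/J_i = (169000/40.8×10⁹)·(2.48/5.14×10^-4 + 1.07/7.28×10^-5) = 0.08089 rad.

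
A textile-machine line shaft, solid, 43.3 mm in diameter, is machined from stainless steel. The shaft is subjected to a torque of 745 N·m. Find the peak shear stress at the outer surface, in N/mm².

J = πd⁴/32 = π(0.0433)⁴/32 = 3.451×10^-7 m⁴.
τ_max = T·r/J = 745.0 × 0.0216 / 3.451×10^-7 = 4.674×10^7 Pa.

46.7 N/mm²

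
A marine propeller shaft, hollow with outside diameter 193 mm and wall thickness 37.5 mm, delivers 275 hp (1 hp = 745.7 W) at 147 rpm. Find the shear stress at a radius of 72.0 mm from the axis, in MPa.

ω = 2π·147/60 = 15.39 rad/s, so T = P/ω = 275×745.7 / 15.39 = 13320 N·m.
J = π(d_o⁴ − d_i⁴)/32 = π(0.193⁴ − 0.118⁴)/32 = 1.172×10^-4 m⁴.
Shear stress varies linearly with radius: τ = T·r/J = 13320 × 0.0720 / 1.172×10^-4 = 8.185×10^6 Pa.

8.19 MPa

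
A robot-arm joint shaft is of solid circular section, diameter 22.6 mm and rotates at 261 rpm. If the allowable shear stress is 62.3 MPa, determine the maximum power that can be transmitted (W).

J = πd⁴/32 = π(0.0226)⁴/32 = 2.561×10^-8 m⁴.
T_max = τ_allow·J/r = 6.23×10^7 × 2.561×10^-8 / 0.0113 = 141.2 N·m.
ω = 2π·261/60 = 27.33 rad/s, so P_max = T_max·ω = 3859 W.

3860 W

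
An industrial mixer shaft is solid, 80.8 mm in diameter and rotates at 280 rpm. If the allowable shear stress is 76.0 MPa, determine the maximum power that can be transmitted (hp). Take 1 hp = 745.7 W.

J = πd⁴/32 = π(0.0808)⁴/32 = 4.185×10^-6 m⁴.
T_max = τ_allow·J/r = 7.60×10^7 × 4.185×10^-6 / 0.0404 = 7872 N·m.
ω = 2π·280/60 = 29.32 rad/s, so P_max = T_max·ω = 2.308×10^5 W.

310 hp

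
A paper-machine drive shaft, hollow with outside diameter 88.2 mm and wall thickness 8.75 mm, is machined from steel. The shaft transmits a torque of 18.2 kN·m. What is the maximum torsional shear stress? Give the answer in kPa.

J = π(d_o⁴ − d_i⁴)/32 = π(0.0882⁴ − 0.0707⁴)/32 = 3.488×10^-6 m⁴.
τ_max = T·r/J = 18200 × 0.0441 / 3.488×10^-6 = 2.301×10^8 Pa.

230000 kPa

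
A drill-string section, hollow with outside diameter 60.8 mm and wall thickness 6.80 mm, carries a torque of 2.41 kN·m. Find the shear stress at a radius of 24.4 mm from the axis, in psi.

J = π(d_o⁴ − d_i⁴)/32 = π(0.0608⁴ − 0.0472⁴)/32 = 8.543×10^-7 m⁴.
Shear stress varies linearly with radius: τ = T·r/J = 2410 × 0.0244 / 8.543×10^-7 = 6.883×10^7 Pa.

9980 psi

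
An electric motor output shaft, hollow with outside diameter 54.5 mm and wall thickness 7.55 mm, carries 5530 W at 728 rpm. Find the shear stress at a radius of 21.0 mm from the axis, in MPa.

ω = 2π·728/60 = 76.24 rad/s, so T = P/ω = 5530 / 76.24 = 72.54 N·m.
J = π(d_o⁴ − d_i⁴)/32 = π(0.0545⁴ − 0.0394⁴)/32 = 6.296×10^-7 m⁴.
Shear stress varies linearly with radius: τ = T·r/J = 72.54 × 0.0210 / 6.296×10^-7 = 2.420×10^6 Pa.

2.42 MPa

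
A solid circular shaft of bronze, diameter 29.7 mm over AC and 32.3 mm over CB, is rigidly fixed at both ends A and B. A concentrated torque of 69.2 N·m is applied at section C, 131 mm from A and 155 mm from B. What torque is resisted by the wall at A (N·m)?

31.7 N·m

Compatibility: T_A·a/J_AC = T_B·b/J_CB with T_A + T_B = T₀.
J_AC = 7.64×10^-8 m⁴, J_CB = 1.07×10^-7 m⁴, so T_A = T₀·(J_AC/a)/((J_AC/a)+(J_CB/b)) = 31.71 N·m, T_B = 37.49 N·m.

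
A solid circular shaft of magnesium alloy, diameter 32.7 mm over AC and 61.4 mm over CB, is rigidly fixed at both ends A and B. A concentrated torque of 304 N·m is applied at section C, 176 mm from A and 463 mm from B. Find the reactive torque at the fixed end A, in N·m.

53.1 N·m

Compatibility: T_A·a/J_AC = T_B·b/J_CB with T_A + T_B = T₀.
J_AC = 1.12×10^-7 m⁴, J_CB = 1.40×10^-6 m⁴, so T_A = T₀·(J_AC/a)/((J_AC/a)+(J_CB/b)) = 53.10 N·m, T_B = 250.9 N·m.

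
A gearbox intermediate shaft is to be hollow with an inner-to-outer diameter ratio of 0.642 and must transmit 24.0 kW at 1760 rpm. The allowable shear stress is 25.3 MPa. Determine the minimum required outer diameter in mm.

ω = 2π·1760/60 = 184.3 rad/s, so T = P/ω = 24.0×10³ / 184.3 = 130.2 N·m.
For a hollow shaft with d_i/d_o = 0.642: τ_max = 16T/(π d_o³ (1−k⁴)), so d_o = [16T/(π τ_allow (1−k⁴))]^(1/3) = [16·130.2/(π·2.53×10^7·0.8301)]^(1/3) = 0.03161 m.

31.6 mm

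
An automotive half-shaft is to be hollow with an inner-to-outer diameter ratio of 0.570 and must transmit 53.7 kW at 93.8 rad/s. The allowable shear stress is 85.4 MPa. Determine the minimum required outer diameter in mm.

33.7 mm

ω = 93.8 rad/s, so T = P/ω = 53.7×10³ / 93.80 = 572.5 N·m.
For a hollow shaft with d_i/d_o = 0.570: τ_max = 16T/(π d_o³ (1−k⁴)), so d_o = [16T/(π τ_allow (1−k⁴))]^(1/3) = [16·572.5/(π·8.54×10^7·0.8944)]^(1/3) = 0.03367 m.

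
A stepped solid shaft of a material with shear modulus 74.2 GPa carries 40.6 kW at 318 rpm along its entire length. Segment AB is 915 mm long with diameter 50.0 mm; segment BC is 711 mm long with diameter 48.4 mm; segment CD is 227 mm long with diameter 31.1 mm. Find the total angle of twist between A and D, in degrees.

4.97°

ω = 2π·318/60 = 33.30 rad/s, so T = P/ω = 40.6×10³ / 33.30 = 1219 N·m.
J_AB = π(0.0500)⁴/32 = 6.14×10^-7 m⁴; J_BC = π(0.0484)⁴/32 = 5.39×10^-7 m⁴; J_CD = π(0.0311)⁴/32 = 9.18×10^-8 m⁴.
θ = (T/G)·Σ L_i/J_i = (1219/74.2×10⁹)·(0.915/6.14×10^-7 + 0.711/5.39×10^-7 + 0.227/9.18×10^-8) = 0.08680 rad.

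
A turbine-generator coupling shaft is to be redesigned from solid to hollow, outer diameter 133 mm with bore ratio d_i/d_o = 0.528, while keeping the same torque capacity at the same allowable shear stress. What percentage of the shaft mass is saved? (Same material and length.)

Equal τ_max and T ⇒ the solid shaft needs d_s³ = d_o³(1−k⁴), so d_s = 133·(1−0.528⁴)^(1/3) = 129.5 mm.
Area ratio A_h/A_s = d_o²(1−k²)/d_s² = (1−k²)/(1−k⁴)^(2/3) = 0.7612.
Mass saving = 1 − 0.7612 = 23.9 %.

23.9 %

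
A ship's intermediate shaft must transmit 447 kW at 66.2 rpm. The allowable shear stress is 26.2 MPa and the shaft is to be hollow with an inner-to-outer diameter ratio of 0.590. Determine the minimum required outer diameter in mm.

ω = 2π·66.2/60 = 6.932 rad/s, so T = P/ω = 447×10³ / 6.932 = 64480 N·m.
For a hollow shaft with d_i/d_o = 0.590: τ_max = 16T/(π d_o³ (1−k⁴)), so d_o = [16T/(π τ_allow (1−k⁴))]^(1/3) = [16·64480/(π·2.62×10^7·0.8788)]^(1/3) = 0.2425 m.

243 mm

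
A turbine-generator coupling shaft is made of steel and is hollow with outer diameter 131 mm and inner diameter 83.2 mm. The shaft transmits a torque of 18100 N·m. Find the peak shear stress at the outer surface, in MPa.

J = π(d_o⁴ − d_i⁴)/32 = π(0.131⁴ − 0.0832⁴)/32 = 2.421×10^-5 m⁴.
τ_max = T·r/J = 18100 × 0.0655 / 2.421×10^-5 = 4.897×10^7 Pa.

49.0 MPa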